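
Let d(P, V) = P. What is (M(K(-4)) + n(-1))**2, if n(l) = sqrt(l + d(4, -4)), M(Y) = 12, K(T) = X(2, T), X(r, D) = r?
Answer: (12 + sqrt(3))**2 ≈ 188.57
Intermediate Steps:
K(T) = 2
n(l) = sqrt(4 + l) (n(l) = sqrt(l + 4) = sqrt(4 + l))
(M(K(-4)) + n(-1))**2 = (12 + sqrt(4 - 1))**2 = (12 + sqrt(3))**2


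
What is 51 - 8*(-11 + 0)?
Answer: 139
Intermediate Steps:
51 - 8*(-11 + 0) = 51 - 8*(-11) = 51 + 88 = 139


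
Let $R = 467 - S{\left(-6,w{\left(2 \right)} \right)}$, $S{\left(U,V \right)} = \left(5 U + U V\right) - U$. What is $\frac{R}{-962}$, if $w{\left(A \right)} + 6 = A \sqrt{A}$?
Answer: $- \frac{35}{74} - \frac{6 \sqrt{2}}{481} \approx -0.49061$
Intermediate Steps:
$w{\left(A \right)} = -6 + A^{\frac{3}{2}}$ ($w{\left(A \right)} = -6 + A \sqrt{A} = -6 + A^{\frac{3}{2}}$)
$S{\left(U,V \right)} = 4 U + U V$
$R = 455 + 12 \sqrt{2}$ ($R = 467 - - 6 \left(4 - \left(6 - 2^{\frac{3}{2}}\right)\right) = 467 - - 6 \left(4 - \left(6 - 2 \sqrt{2}\right)\right) = 467 - - 6 \left(-2 + 2 \sqrt{2}\right) = 467 - \left(12 - 12 \sqrt{2}\right) = 455 + 12 \sqrt{2} \approx 471.97$)
$\frac{R}{-962} = \frac{455 + 12 \sqrt{2}}{-962} = \left(455 + 12 \sqrt{2}\right) \left(- \frac{1}{962}\right) = - \frac{35}{74} - \frac{6 \sqrt{2}}{481}$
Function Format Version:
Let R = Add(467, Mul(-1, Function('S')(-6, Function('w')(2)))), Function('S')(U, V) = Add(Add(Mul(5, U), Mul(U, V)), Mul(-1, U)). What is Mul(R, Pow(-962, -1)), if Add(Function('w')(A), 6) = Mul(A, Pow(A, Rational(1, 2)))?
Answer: Add(Rational(-35, 74), Mul(Rational(-6, 481), Pow(2, Rational(1, 2)))) ≈ -0.49061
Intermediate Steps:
Function('w')(A) = Add(-6, Pow(A, Rational(3, 2))) (Function('w')(A) = Add(-6, Mul(A, Pow(A, Rational(1, 2)))) = Add(-6, Pow(A, Rational(3, 2))))
Function('S')(U, V) = Add(Mul(4, U), Mul(U, V))
R = Add(455, Mul(12, Pow(2, Rational(1, 2)))) (R = Add(467, Mul(-1, Mul(-6, Add(4, Add(-6, Pow(2, Rational(3, 2))))))) = Add(467, Mul(-1, Mul(-6, Add(4, Add(-6, Mul(2, Pow(2, Rational(1, 2)))))))) = Add(467, Mul(-1, Mul(-6, Add(-2, Mul(2, Pow(2, Rational(1, 2))))))) = Add(467, Mul(-1, Add(12, Mul(-12, Pow(2, Rational(1, 2)))))) = Add(467, Add(-12, Mul(12, Pow(2, Rational(1, 2))))) = Add(455, Mul(12, Pow(2, Rational(1, 2)))) ≈ 471.97)
Mul(R, Pow(-962, -1)) = Mul(Add(455, Mul(12, Pow(2, Rational(1, 2)))), Pow(-962, -1)) = Mul(Add(455, Mul(12, Pow(2, Rational(1, 2)))), Rational(-1, 962)) = Add(Rational(-35, 74), Mul(Rational(-6, 481), Pow(2, Rational(1, 2))))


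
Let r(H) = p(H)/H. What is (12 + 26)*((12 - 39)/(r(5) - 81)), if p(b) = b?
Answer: 513/40 ≈ 12.825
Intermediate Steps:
r(H) = 1 (r(H) = H/H = 1)
(12 + 26)*((12 - 39)/(r(5) - 81)) = (12 + 26)*((12 - 39)/(1 - 81)) = 38*(-27/(-80)) = 38*(-27*(-1/80)) = 38*(27/80) = 513/40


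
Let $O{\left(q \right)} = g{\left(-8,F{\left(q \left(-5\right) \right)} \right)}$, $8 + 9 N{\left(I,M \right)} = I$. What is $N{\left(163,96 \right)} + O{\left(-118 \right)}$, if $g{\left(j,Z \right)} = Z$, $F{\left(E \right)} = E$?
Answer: $\frac{5465}{9} \approx 607.22$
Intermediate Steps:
$N{\left(I,M \right)} = - \frac{8}{9} + \frac{I}{9}$
$O{\left(q \right)} = - 5 q$ ($O{\left(q \right)} = q \left(-5\right) = - 5 q$)
$N{\left(163,96 \right)} + O{\left(-118 \right)} = \left(- \frac{8}{9} + \frac{1}{9} \cdot 163\right) - -590 = \left(- \frac{8}{9} + \frac{163}{9}\right) + 590 = \frac{155}{9} + 590 = \frac{5465}{9}$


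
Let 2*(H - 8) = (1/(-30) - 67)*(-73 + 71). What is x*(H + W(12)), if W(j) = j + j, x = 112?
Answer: 166376/15 ≈ 11092.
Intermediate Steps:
H = 2251/30 (H = 8 + ((1/(-30) - 67)*(-73 + 71))/2 = 8 + ((-1/30 - 67)*(-2))/2 = 8 + (-2011/30*(-2))/2 = 8 + (½)*(2011/15) = 8 + 2011/30 = 2251/30 ≈ 75.033)
W(j) = 2*j
x*(H + W(12)) = 112*(2251/30 + 2*12) = 112*(2251/30 + 24) = 112*(2971/30) = 166376/15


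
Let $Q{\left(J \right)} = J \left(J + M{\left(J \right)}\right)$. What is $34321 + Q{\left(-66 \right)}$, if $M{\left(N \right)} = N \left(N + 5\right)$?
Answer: $-227039$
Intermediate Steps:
$M{\left(N \right)} = N \left(5 + N\right)$
$Q{\left(J \right)} = J \left(J + J \left(5 + J\right)\right)$
$34321 + Q{\left(-66 \right)} = 34321 + \left(-66\right)^{2} \left(6 - 66\right) = 34321 + 4356 \left(-60\right) = 34321 - 261360 = -227039$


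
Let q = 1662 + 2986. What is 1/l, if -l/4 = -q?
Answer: 1/18592 ≈ 5.3787e-5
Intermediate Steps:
q = 4648
l = 18592 (l = -(-4)*4648 = -4*(-4648) = 18592)
1/l = 1/18592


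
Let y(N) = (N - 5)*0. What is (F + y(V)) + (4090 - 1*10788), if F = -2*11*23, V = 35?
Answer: -7204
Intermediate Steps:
y(N) = 0 (y(N) = (-5 + N)*0 = 0)
F = -506 (F = -22*23 = -506)
(F + y(V)) + (4090 - 1*10788) = (-506 + 0) + (4090 - 1*10788) = -506 + (4090 - 10788) = -506 - 6698 = -7204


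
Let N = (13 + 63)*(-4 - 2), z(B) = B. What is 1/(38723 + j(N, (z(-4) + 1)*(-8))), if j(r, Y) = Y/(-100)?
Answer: 25/968069 ≈ 2.5825e-5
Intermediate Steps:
N = -456 (N = 76*(-6) = -456)
j(r, Y) = -Y/100 (j(r, Y) = Y*(-1/100) = -Y/100)
1/(38723 + j(N, (z(-4) + 1)*(-8))) = 1/(38723 - (-4 + 1)*(-8)/100) = 1/(38723 - (-3)*(-8)/100) = 1/(38723 - 1/100*24) = 1/(38723 - 6/25) = 1/(968069/25) = 25/968069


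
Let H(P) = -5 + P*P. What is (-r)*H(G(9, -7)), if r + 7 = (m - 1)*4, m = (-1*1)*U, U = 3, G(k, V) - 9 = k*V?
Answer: 66953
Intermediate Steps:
G(k, V) = 9 + V*k (G(k, V) = 9 + k*V = 9 + V*k)
H(P) = -5 + P²
m = -3 (m = -1*1*3 = -1*3 = -3)
r = -23 (r = -7 + (-3 - 1)*4 = -7 - 4*4 = -7 - 16 = -23)
(-r)*H(G(9, -7)) = (-1*(-23))*(-5 + (9 - 7*9)²) = 23*(-5 + (9 - 63)²) = 23*(-5 + (-54)²) = 23*(-5 + 2916) = 23*2911 = 66953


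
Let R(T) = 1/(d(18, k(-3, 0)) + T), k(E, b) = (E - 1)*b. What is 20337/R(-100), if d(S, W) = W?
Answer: -2033700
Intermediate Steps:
k(E, b) = b*(-1 + E) (k(E, b) = (-1 + E)*b = b*(-1 + E))
R(T) = 1/T (R(T) = 1/(0*(-1 - 3) + T) = 1/(0*(-4) + T) = 1/(0 + T) = 1/T)
20337/R(-100) = 20337/(1/(-100)) = 20337/(-1/100) = 20337*(-100) = -2033700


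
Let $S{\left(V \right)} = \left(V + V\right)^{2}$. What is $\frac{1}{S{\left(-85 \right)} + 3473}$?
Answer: $\frac{1}{32373} \approx 3.089 \cdot 10^{-5}$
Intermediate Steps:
$S{\left(V \right)} = 4 V^{2}$ ($S{\left(V \right)} = \left(2 V\right)^{2} = 4 V^{2}$)
$\frac{1}{S{\left(-85 \right)} + 3473} = \frac{1}{4 \left(-85\right)^{2} + 3473} = \frac{1}{4 \cdot 7225 + 3473} = \frac{1}{28900 + 3473} = \frac{1}{32373}$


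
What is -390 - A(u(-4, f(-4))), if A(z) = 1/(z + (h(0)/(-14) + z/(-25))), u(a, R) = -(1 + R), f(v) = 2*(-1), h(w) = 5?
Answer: -82640/211 ≈ -391.66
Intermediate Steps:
f(v) = -2
u(a, R) = -1 - R
A(z) = 1/(-5/14 + 24*z/25) (A(z) = 1/(z + (5/(-14) + z/(-25))) = 1/(z + (5*(-1/14) + z*(-1/25))) = 1/(z + (-5/14 - z/25)) = 1/(-5/14 + 24*z/25))
-390 - A(u(-4, f(-4))) = -390 - 350/(-125 + 336*(-1 - 1*(-2))) = -390 - 350/(-125 + 336*(-1 + 2)) = -390 - 350/(-125 + 336*1) = -390 - 350/(-125 + 336) = -390 - 350/211 = -82640/211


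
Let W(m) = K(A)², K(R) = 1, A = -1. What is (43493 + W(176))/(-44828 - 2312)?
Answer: -21747/23570 ≈ -0.92266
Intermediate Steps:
W(m) = 1 (W(m) = 1² = 1)
(43493 + W(176))/(-44828 - 2312) = (43493 + 1)/(-44828 - 2312) = 43494/(-47140) = 43494*(-1/47140) = -21747/23570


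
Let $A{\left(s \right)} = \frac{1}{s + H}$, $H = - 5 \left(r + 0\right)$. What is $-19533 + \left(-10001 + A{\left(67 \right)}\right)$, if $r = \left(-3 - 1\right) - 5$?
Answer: $- \frac{3307807}{112} \approx -29534.0$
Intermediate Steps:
$r = -9$ ($r = -4 - 5 = -9$)
$H = 45$ ($H = - 5 \left(-9 + 0\right) = \left(-5\right) \left(-9\right) = 45$)
$A{\left(s \right)} = \frac{1}{45 + s}$ ($A{\left(s \right)} = \frac{1}{s + 45} = \frac{1}{45 + s}$)
$-19533 + \left(-10001 + A{\left(67 \right)}\right) = -19533 - \left(10001 - \frac{1}{45 + 67}\right) = -19533 - \left(10001 - \frac{1}{112}\right) = -19533 + \left(-10001 + \frac{1}{112}\right) = -19533 - \frac{1120111}{112} = - \frac{3307807}{112}$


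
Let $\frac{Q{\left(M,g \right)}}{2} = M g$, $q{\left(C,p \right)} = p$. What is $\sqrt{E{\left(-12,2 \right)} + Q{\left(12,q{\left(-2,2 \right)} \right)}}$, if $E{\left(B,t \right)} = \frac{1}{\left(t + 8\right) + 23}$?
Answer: $\frac{\sqrt{52305}}{33} \approx 6.9304$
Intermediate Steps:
$E{\left(B,t \right)} = \frac{1}{31 + t}$ ($E{\left(B,t \right)} = \frac{1}{\left(8 + t\right) + 23} = \frac{1}{31 + t}$)
$Q{\left(M,g \right)} = 2 M g$
$\sqrt{E{\left(-12,2 \right)} + Q{\left(12,q{\left(-2,2 \right)} \right)}} = \sqrt{\frac{1}{31 + 2} + 2 \cdot 12 \cdot 2} = \sqrt{\frac{1}{33} + 48} = \sqrt{\frac{1585}{33}} = \frac{\sqrt{52305}}{33}$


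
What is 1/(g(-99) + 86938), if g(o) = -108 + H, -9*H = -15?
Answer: 3/260495 ≈ 1.1517e-5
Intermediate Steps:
H = 5/3 (H = -⅑*(-15) = 5/3 ≈ 1.6667)
g(o) = -319/3 (g(o) = -108 + 5/3 = -319/3)
1/(g(-99) + 86938) = 1/(-319/3 + 86938) = 1/(260495/3) = 3/260495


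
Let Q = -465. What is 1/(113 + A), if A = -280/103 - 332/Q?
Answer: 47895/5316131 ≈ 0.0090094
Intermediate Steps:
A = -96004/47895 (A = -280/103 - 332/(-465) = -280*1/103 - 332*(-1/465) = -280/103 + 332/465 = -96004/47895 ≈ -2.0045)
1/(113 + A) = 1/(113 - 96004/47895) = 1/(5316131/47895) = 47895/5316131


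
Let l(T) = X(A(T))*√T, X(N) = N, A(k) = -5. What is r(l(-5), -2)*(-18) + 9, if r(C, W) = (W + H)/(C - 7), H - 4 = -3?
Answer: 240/29 + 15*I*√5/29 ≈ 8.2759 + 1.1566*I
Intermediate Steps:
H = 1 (H = 4 - 3 = 1)
l(T) = -5*√T
r(C, W) = (1 + W)/(-7 + C) (r(C, W) = (W + 1)/(C - 7) = (1 + W)/(-7 + C))
r(l(-5), -2)*(-18) + 9 = ((1 - 2)/(-7 - 5*I*√5))*(-18) + 9 = (-1/(-7 - 5*I*√5))*(-18) + 9 = -1/(-7 - 5*I*√5)*(-18) + 9 = 18/(-7 - 5*I*√5) + 9 = 9 + 18/(-7 - 5*I*√5)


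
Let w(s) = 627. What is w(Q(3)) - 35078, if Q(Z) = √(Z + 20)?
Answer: -34451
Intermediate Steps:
Q(Z) = √(20 + Z)
w(Q(3)) - 35078 = 627 - 35078 = -34451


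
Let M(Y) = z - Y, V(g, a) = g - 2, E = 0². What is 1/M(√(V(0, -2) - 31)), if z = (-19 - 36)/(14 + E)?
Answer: -70/863 + 196*I*√33/9493 ≈ -0.081112 + 0.11861*I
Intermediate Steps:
E = 0
V(g, a) = -2 + g
z = -55/14 (z = (-19 - 36)/(14 + 0) = -55/14 ≈ -3.9286)
M(Y) = -55/14 - Y
1/M(√(V(0, -2) - 31)) = 1/(-55/14 - √((-2 + 0) - 31)) = 1/(-55/14 - √(-2 - 31)) = 1/(-55/14 - √(-33)) = 1/(-55/14 - I*√33)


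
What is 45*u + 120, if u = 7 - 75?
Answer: -2940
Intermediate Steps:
u = -68
45*u + 120 = 45*(-68) + 120 = -3060 + 120 = -2940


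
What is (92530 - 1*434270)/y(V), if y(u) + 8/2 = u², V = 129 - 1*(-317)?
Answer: -12205/7104 ≈ -1.7180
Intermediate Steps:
V = 446 (V = 129 + 317 = 446)
y(u) = -4 + u²
(92530 - 1*434270)/y(V) = (92530 - 1*434270)/(-4 + 446²) = (92530 - 434270)/(-4 + 198916) = -341740/198912 = -341740*1/198912 = -12205/7104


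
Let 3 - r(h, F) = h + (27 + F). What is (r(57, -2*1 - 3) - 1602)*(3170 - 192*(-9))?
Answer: -8218844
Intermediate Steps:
r(h, F) = -24 - F - h (r(h, F) = 3 - (h + (27 + F)) = 3 - (27 + F + h) = 3 + (-27 - F - h) = -24 - F - h)
(r(57, -2*1 - 3) - 1602)*(3170 - 192*(-9)) = ((-24 - (-2*1 - 3) - 1*57) - 1602)*(3170 - 192*(-9)) = ((-24 - (-2 - 3) - 57) - 1602)*(3170 + 1728) = ((-24 - 1*(-5) - 57) - 1602)*4898 = ((-24 + 5 - 57) - 1602)*4898 = (-76 - 1602)*4898 = -1678*4898 = -8218844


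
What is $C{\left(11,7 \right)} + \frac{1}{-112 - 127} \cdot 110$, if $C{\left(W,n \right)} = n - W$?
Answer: $- \frac{1066}{239} \approx -4.4603$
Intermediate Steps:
$C{\left(11,7 \right)} + \frac{1}{-112 - 127} \cdot 110 = \left(7 - 11\right) + \frac{1}{-112 - 127} \cdot 110 = \left(7 - 11\right) + \frac{1}{-239} \cdot 110 = -4 - \frac{110}{239} = - \frac{1066}{239}$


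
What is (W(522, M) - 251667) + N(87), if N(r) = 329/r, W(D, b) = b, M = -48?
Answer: -21898876/87 ≈ -2.5171e+5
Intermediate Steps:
(W(522, M) - 251667) + N(87) = (-48 - 251667) + 329/87 = -251715 + 329*(1/87) = -251715 + 329/87 = -21898876/87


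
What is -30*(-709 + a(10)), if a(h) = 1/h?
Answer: 21267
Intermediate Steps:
-30*(-709 + a(10)) = -30*(-709 + 1/10) = -30*(-709 + ⅒) = -30*(-7089/10) = 21267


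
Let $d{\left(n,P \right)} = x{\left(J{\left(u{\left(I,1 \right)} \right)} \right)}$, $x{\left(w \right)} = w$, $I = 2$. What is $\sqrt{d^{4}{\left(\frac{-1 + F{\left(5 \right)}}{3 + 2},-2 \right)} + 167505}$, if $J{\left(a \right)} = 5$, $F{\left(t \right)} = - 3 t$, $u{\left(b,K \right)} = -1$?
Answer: $\sqrt{168130} \approx 410.04$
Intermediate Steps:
$d{\left(n,P \right)} = 5$
$\sqrt{d^{4}{\left(\frac{-1 + F{\left(5 \right)}}{3 + 2},-2 \right)} + 167505} = \sqrt{5^{4} + 167505} = \sqrt{625 + 167505} = \sqrt{168130}$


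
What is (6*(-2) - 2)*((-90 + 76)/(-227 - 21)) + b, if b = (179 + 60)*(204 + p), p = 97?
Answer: 4460169/62 ≈ 71938.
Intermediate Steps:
b = 71939 (b = (179 + 60)*(204 + 97) = 239*301 = 71939)
(6*(-2) - 2)*((-90 + 76)/(-227 - 21)) + b = (6*(-2) - 2)*((-90 + 76)/(-227 - 21)) + 71939 = (-12 - 2)*(-14/(-248)) + 71939 = -(-196)*(-1)/248 + 71939 = -14*7/124 + 71939 = -49/62 + 71939 = 4460169/62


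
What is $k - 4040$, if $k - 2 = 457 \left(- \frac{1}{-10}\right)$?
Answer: $- \frac{39923}{10} \approx -3992.3$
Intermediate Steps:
$k = \frac{477}{10}$ ($k = 2 + 457 \left(- \frac{1}{-10}\right) = 2 + 457 \left(\left(-1\right) \left(- \frac{1}{10}\right)\right) = 2 + 457 \cdot \frac{1}{10} = 2 + \frac{457}{10} = \frac{477}{10} \approx 47.7$)
$k - 4040 = \frac{477}{10} - 4040 = - \frac{39923}{10}$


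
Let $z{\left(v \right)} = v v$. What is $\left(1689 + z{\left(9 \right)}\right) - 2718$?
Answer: $-948$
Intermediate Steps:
$z{\left(v \right)} = v^{2}$
$\left(1689 + z{\left(9 \right)}\right) - 2718 = \left(1689 + 9^{2}\right) - 2718 = \left(1689 + 81\right) - 2718 = 1770 - 2718 = -948$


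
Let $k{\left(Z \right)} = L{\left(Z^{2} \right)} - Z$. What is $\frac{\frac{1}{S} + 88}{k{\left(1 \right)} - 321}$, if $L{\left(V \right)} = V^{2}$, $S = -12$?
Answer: $- \frac{1055}{3852} \approx -0.27388$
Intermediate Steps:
$k{\left(Z \right)} = Z^{4} - Z$ ($k{\left(Z \right)} = \left(Z^{2}\right)^{2} - Z = Z^{4} - Z$)
$\frac{\frac{1}{S} + 88}{k{\left(1 \right)} - 321} = \frac{\frac{1}{-12} + 88}{\left(1^{4} - 1\right) - 321} = \frac{- \frac{1}{12} + 88}{\left(1 - 1\right) - 321} = \frac{1055}{12 \left(0 - 321\right)} = \frac{1055}{12 \left(-321\right)} = \frac{1055}{12} \left(- \frac{1}{321}\right) = - \frac{1055}{3852}$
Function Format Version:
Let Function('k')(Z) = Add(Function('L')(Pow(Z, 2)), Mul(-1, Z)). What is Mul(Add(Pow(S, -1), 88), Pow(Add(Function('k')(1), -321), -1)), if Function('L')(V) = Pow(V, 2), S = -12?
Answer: Rational(-1055, 3852) ≈ -0.27388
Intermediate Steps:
Function('k')(Z) = Add(Pow(Z, 4), Mul(-1, Z)) (Function('k')(Z) = Add(Pow(Pow(Z, 2), 2), Mul(-1, Z)) = Add(Pow(Z, 4), Mul(-1, Z)))
Mul(Add(Pow(S, -1), 88), Pow(Add(Function('k')(1), -321), -1)) = Mul(Add(Pow(-12, -1), 88), Pow(Add(Add(Pow(1, 4), Mul(-1, 1)), -321), -1)) = Mul(Add(Rational(-1, 12), 88), Pow(Add(Add(1, -1), -321), -1)) = Mul(Rational(1055, 12), Pow(Add(0, -321), -1)) = Mul(Rational(1055, 12), Pow(-321, -1)) = Mul(Rational(1055, 12), Rational(-1, 321)) = Rational(-1055, 3852)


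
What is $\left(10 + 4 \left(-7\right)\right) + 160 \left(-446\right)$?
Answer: $-71378$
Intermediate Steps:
$\left(10 + 4 \left(-7\right)\right) + 160 \left(-446\right) = \left(10 - 28\right) - 71360 = -18 - 71360 = -71378$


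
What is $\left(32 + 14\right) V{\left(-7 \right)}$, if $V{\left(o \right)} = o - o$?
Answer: $0$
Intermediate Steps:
$V{\left(o \right)} = 0$
$\left(32 + 14\right) V{\left(-7 \right)} = \left(32 + 14\right) 0 = 46 \cdot 0 = 0$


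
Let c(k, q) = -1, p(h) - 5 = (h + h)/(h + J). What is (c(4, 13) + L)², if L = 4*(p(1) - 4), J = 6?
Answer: 841/49 ≈ 17.163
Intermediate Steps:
p(h) = 5 + 2*h/(6 + h) (p(h) = 5 + (h + h)/(h + 6) = 5 + (2*h)/(6 + h) = 5 + 2*h/(6 + h))
L = 36/7 (L = 4*((30 + 7*1)/(6 + 1) - 4) = 4*((30 + 7)/7 - 4) = 4*((⅐)*37 - 4) = 4*(37/7 - 4) = 4*(9/7) = 36/7 ≈ 5.1429)
(c(4, 13) + L)² = (-1 + 36/7)² = (29/7)² = 841/49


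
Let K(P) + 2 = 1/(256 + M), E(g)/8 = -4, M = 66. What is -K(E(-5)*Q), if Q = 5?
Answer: 643/322 ≈ 1.9969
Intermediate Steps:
E(g) = -32 (E(g) = 8*(-4) = -32)
K(P) = -643/322 (K(P) = -2 + 1/(256 + 66) = -2 + 1/322 = -643/322)
-K(E(-5)*Q) = -1*(-643/322) = 643/322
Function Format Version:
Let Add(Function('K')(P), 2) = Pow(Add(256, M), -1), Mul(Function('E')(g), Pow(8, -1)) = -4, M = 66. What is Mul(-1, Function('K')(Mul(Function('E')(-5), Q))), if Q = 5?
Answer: Rational(643, 322) ≈ 1.9969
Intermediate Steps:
Function('E')(g) = -32 (Function('E')(g) = Mul(8, -4) = -32)
Function('K')(P) = Rational(-643, 322) (Function('K')(P) = Add(-2, Pow(Add(256, 66), -1)) = Add(-2, Pow(322, -1)) = Add(-2, Rational(1, 322)) = Rational(-643, 322))
Mul(-1, Function('K')(Mul(Function('E')(-5), Q))) = Mul(-1, Rational(-643, 322)) = Rational(643, 322)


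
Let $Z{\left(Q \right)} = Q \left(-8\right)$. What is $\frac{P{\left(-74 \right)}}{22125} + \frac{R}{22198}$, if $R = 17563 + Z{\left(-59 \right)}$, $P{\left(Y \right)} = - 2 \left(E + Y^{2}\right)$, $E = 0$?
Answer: $\frac{155911879}{491130750} \approx 0.31745$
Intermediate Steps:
$Z{\left(Q \right)} = - 8 Q$
$P{\left(Y \right)} = - 2 Y^{2}$ ($P{\left(Y \right)} = - 2 \left(0 + Y^{2}\right) = - 2 Y^{2}$)
$R = 18035$ ($R = 17563 - -472 = 17563 + 472 = 18035$)
$\frac{P{\left(-74 \right)}}{22125} + \frac{R}{22198} = \frac{\left(-2\right) \left(-74\right)^{2}}{22125} + \frac{18035}{22198} = \left(-2\right) 5476 \cdot \frac{1}{22125} + 18035 \cdot \frac{1}{22198} = \left(-10952\right) \frac{1}{22125} + \frac{18035}{22198} = - \frac{10952}{22125} + \frac{18035}{22198} = \frac{155911879}{491130750}$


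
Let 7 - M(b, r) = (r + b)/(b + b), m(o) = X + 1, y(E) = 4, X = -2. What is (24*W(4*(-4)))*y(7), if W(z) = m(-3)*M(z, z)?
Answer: -576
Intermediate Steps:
m(o) = -1 (m(o) = -2 + 1 = -1)
M(b, r) = 7 - (b + r)/(2*b) (M(b, r) = 7 - (r + b)/(b + b) = 7 - (b + r)/(2*b))
W(z) = -6 (W(z) = -(-z + 13*z)/(2*z) = -12*z/(2*z) = -1*6 = -6)
(24*W(4*(-4)))*y(7) = (24*(-6))*4 = -144*4 = -576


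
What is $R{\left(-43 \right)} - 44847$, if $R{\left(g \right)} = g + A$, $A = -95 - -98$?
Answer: $-44887$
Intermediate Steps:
$A = 3$ ($A = -95 + 98 = 3$)
$R{\left(g \right)} = 3 + g$ ($R{\left(g \right)} = g + 3 = 3 + g$)
$R{\left(-43 \right)} - 44847 = \left(3 - 43\right) - 44847 = -40 - 44847 = -44887$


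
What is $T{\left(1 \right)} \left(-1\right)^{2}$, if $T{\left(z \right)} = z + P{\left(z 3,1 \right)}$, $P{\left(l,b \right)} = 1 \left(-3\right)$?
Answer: $-2$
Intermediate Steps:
$P{\left(l,b \right)} = -3$
$T{\left(z \right)} = -3 + z$ ($T{\left(z \right)} = z - 3 = -3 + z$)
$T{\left(1 \right)} \left(-1\right)^{2} = \left(-3 + 1\right) \left(-1\right)^{2} = \left(-2\right) 1 = -2$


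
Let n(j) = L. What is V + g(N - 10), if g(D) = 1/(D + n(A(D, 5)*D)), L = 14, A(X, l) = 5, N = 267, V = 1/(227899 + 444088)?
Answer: 672258/182108477 ≈ 0.0036915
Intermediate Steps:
V = 1/671987 ≈ 1.4881e-6
n(j) = 14
g(D) = 1/(14 + D) (g(D) = 1/(D + 14) = 1/(14 + D))
V + g(N - 10) = 1/671987 + 1/(14 + (267 - 10)) = 1/671987 + 1/(14 + 257) = 1/671987 + 1/271 = 672258/182108477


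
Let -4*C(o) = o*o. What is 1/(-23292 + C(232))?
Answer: -1/36748 ≈ -2.7212e-5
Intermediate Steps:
C(o) = -o²/4 (C(o) = -o*o/4 = -o²/4)
1/(-23292 + C(232)) = 1/(-23292 - ¼*232²) = 1/(-23292 - ¼*53824) = 1/(-23292 - 13456) = 1/(-36748) = -1/36748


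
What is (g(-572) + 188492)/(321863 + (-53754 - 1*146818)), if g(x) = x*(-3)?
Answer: 190208/121291 ≈ 1.5682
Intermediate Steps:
g(x) = -3*x
(g(-572) + 188492)/(321863 + (-53754 - 1*146818)) = (-3*(-572) + 188492)/(321863 + (-53754 - 1*146818)) = (1716 + 188492)/(321863 + (-53754 - 146818)) = 190208/(321863 - 200572) = 190208/121291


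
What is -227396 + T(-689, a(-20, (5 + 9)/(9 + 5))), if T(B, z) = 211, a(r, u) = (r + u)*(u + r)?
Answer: -227185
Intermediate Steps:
a(r, u) = (r + u)² (a(r, u) = (r + u)*(r + u) = (r + u)²)
-227396 + T(-689, a(-20, (5 + 9)/(9 + 5))) = -227396 + 211 = -227185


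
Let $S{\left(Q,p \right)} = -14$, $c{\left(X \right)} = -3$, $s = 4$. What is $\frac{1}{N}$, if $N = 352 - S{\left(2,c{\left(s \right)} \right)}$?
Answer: $\frac{1}{366} \approx 0.0027322$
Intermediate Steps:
$N = 366$ ($N = 352 - -14 = 352 + 14 = 366$)
$\frac{1}{N} = \frac{1}{366}$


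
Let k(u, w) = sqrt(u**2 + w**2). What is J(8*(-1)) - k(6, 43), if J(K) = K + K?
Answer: -16 - sqrt(1885) ≈ -59.417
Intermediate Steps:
J(K) = 2*K
J(8*(-1)) - k(6, 43) = 2*(8*(-1)) - sqrt(6**2 + 43**2) = 2*(-8) - sqrt(36 + 1849) = -16 - sqrt(1885)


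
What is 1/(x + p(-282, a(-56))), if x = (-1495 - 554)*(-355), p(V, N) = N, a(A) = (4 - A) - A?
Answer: 1/727511 ≈ 1.3746e-6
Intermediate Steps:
a(A) = 4 - 2*A
x = 727395 (x = -2049*(-355) = 727395)
1/(x + p(-282, a(-56))) = 1/(727395 + (4 - 2*(-56))) = 1/(727395 + (4 + 112)) = 1/(727395 + 116) = 1/727511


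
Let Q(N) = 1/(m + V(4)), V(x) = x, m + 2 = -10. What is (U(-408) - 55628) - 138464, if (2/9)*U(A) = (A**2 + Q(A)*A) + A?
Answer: 1106779/2 ≈ 5.5339e+5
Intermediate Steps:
m = -12 (m = -2 - 10 = -12)
Q(N) = -1/8 (Q(N) = 1/(-12 + 4) = 1/(-8) = -1/8)
U(A) = 9*A**2/2 + 63*A/16 (U(A) = 9*((A**2 - A/8) + A)/2 = 9*(A**2 + 7*A/8)/2 = 9*A**2/2 + 63*A/16)
(U(-408) - 55628) - 138464 = ((9/16)*(-408)*(7 + 8*(-408)) - 55628) - 138464 = ((9/16)*(-408)*(7 - 3264) - 55628) - 138464 = ((9/16)*(-408)*(-3257) - 55628) - 138464 = (1494963/2 - 55628) - 138464 = 1383707/2 - 138464 = 1106779/2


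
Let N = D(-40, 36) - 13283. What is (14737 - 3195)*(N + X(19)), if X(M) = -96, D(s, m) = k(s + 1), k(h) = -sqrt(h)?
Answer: -154420418 - 11542*I*sqrt(39) ≈ -1.5442e+8 - 72080.0*I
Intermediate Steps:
D(s, m) = -sqrt(1 + s) (D(s, m) = -sqrt(s + 1) = -sqrt(1 + s))
N = -13283 - I*sqrt(39) (N = -sqrt(1 - 40) - 13283 = -sqrt(-39) - 13283 = -I*sqrt(39) - 13283 = -13283 - I*sqrt(39) ≈ -13283.0 - 6.245*I)
(14737 - 3195)*(N + X(19)) = (14737 - 3195)*((-13283 - I*sqrt(39)) - 96) = 11542*(-13379 - I*sqrt(39)) = -154420418 - 11542*I*sqrt(39)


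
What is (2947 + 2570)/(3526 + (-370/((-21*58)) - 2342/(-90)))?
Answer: 50397795/32450498 ≈ 1.5531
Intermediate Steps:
(2947 + 2570)/(3526 + (-370/((-21*58)) - 2342/(-90))) = 5517/(3526 + (-370/(-1218) - 2342*(-1/90))) = 5517/(3526 + (-370*(-1/1218) + 1171/45)) = 5517/(3526 + (185/609 + 1171/45)) = 5517/(3526 + 240488/9135) = 5517/(32450498/9135) = 5517*(9135/32450498) = 50397795/32450498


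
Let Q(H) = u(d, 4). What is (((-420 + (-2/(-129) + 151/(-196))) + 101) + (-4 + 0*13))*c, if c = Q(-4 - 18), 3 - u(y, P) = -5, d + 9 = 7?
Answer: -16371638/6321 ≈ -2590.0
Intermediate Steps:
d = -2 (d = -9 + 7 = -2)
u(y, P) = 8 (u(y, P) = 3 - 1*(-5) = 3 + 5 = 8)
Q(H) = 8
c = 8
(((-420 + (-2/(-129) + 151/(-196))) + 101) + (-4 + 0*13))*c = (((-420 + (-2/(-129) + 151/(-196))) + 101) + (-4 + 0*13))*8 = (((-420 + (-2*(-1/129) + 151*(-1/196))) + 101) + (-4 + 0))*8 = (((-420 + (2/129 - 151/196)) + 101) - 4)*8 = (((-420 - 19087/25284) + 101) - 4)*8 = ((-10638367/25284 + 101) - 4)*8 = (-8084683/25284 - 4)*8 = -8185819/25284*8 = -16371638/6321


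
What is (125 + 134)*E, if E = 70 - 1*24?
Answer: 11914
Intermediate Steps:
E = 46 (E = 70 - 24 = 46)
(125 + 134)*E = (125 + 134)*46 = 259*46 = 11914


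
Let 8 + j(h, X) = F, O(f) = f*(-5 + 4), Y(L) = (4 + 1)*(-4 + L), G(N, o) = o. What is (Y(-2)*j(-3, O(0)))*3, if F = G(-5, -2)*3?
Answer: 1260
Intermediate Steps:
Y(L) = -20 + 5*L (Y(L) = 5*(-4 + L) = -20 + 5*L)
F = -6 (F = -2*3 = -6)
O(f) = -f (O(f) = f*(-1) = -f)
j(h, X) = -14 (j(h, X) = -8 - 6 = -14)
(Y(-2)*j(-3, O(0)))*3 = ((-20 + 5*(-2))*(-14))*3 = ((-20 - 10)*(-14))*3 = -30*(-14)*3 = 420*3 = 1260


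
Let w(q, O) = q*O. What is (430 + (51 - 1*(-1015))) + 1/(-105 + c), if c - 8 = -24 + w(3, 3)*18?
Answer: 61337/41 ≈ 1496.0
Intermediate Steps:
w(q, O) = O*q
c = 146 (c = 8 + (-24 + (3*3)*18) = 8 + (-24 + 9*18) = 8 + (-24 + 162) = 8 + 138 = 146)
(430 + (51 - 1*(-1015))) + 1/(-105 + c) = (430 + (51 - 1*(-1015))) + 1/(-105 + 146) = (430 + (51 + 1015)) + 1/41 = (430 + 1066) + 1/41 = 1496 + 1/41 = 61337/41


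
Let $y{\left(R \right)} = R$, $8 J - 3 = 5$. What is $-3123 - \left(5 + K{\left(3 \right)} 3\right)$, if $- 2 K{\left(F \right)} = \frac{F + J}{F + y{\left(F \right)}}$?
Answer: $-3127$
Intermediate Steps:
$J = 1$ ($J = \frac{3}{8} + \frac{1}{8} \cdot 5 = \frac{3}{8} + \frac{5}{8} = 1$)
$K{\left(F \right)} = - \frac{1 + F}{4 F}$ ($K{\left(F \right)} = - \frac{\left(F + 1\right) \frac{1}{F + F}}{2} = - \frac{\left(1 + F\right) \frac{1}{2 F}}{2} = - \frac{\frac{1}{2} \frac{1}{F} \left(1 + F\right)}{2} = - \frac{1 + F}{4 F}$)
$-3123 - \left(5 + K{\left(3 \right)} 3\right) = -3123 - \left(5 + \frac{-1 - 3}{4 \cdot 3} \cdot 3\right) = -3123 - \left(5 + \frac{1}{4} \cdot \frac{1}{3} \left(-1 - 3\right) 3\right) = -3123 - \left(5 + \frac{1}{4} \cdot \frac{1}{3} \left(-4\right) 3\right) = -3123 - \left(5 - 1\right) = -3123 - 4 = -3127$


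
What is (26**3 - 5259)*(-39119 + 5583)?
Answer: -413062912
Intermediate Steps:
(26**3 - 5259)*(-39119 + 5583) = (17576 - 5259)*(-33536) = 12317*(-33536) = -413062912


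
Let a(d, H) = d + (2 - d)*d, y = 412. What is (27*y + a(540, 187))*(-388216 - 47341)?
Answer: 121457682792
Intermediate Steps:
a(d, H) = d + d*(2 - d)
(27*y + a(540, 187))*(-388216 - 47341) = (27*412 + 540*(3 - 1*540))*(-388216 - 47341) = (11124 + 540*(3 - 540))*(-435557) = (11124 + 540*(-537))*(-435557) = (11124 - 289980)*(-435557) = -278856*(-435557) = 121457682792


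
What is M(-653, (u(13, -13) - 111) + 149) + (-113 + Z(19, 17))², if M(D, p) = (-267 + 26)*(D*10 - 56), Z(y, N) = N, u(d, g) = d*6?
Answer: 1596442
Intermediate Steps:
u(d, g) = 6*d
M(D, p) = 13496 - 2410*D (M(D, p) = -241*(10*D - 56) = -241*(-56 + 10*D) = 13496 - 2410*D)
M(-653, (u(13, -13) - 111) + 149) + (-113 + Z(19, 17))² = (13496 - 2410*(-653)) + (-113 + 17)² = (13496 + 1573730) + (-96)² = 1587226 + 9216 = 1596442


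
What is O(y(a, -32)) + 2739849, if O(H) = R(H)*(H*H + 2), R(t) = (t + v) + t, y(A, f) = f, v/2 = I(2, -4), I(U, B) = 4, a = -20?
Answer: 2682393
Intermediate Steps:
v = 8 (v = 2*4 = 8)
R(t) = 8 + 2*t (R(t) = (t + 8) + t = (8 + t) + t = 8 + 2*t)
O(H) = (2 + H**2)*(8 + 2*H) (O(H) = (8 + 2*H)*(H*H + 2) = (8 + 2*H)*(H**2 + 2) = (8 + 2*H)*(2 + H**2) = (2 + H**2)*(8 + 2*H))
O(y(a, -32)) + 2739849 = 2*(2 + (-32)**2)*(4 - 32) + 2739849 = 2*(2 + 1024)*(-28) + 2739849 = 2*1026*(-28) + 2739849 = -57456 + 2739849 = 2682393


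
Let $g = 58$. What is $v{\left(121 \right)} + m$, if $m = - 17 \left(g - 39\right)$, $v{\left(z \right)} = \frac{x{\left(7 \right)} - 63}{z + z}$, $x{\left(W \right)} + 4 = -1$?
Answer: $- \frac{39117}{121} \approx -323.28$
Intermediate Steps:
$x{\left(W \right)} = -5$ ($x{\left(W \right)} = -4 - 1 = -5$)
$v{\left(z \right)} = - \frac{34}{z}$ ($v{\left(z \right)} = \frac{-5 - 63}{z + z} = - \frac{68}{2 z} = - 68 \frac{1}{2 z} = - \frac{34}{z}$)
$m = -323$ ($m = - 17 \left(58 - 39\right) = \left(-17\right) 19 = -323$)
$v{\left(121 \right)} + m = - \frac{34}{121} - 323 = - \frac{39117}{121}$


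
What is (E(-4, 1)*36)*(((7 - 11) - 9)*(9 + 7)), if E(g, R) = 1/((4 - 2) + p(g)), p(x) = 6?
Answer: -936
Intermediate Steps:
E(g, R) = ⅛ (E(g, R) = 1/((4 - 2) + 6) = 1/(2 + 6) = 1/8 = ⅛)
(E(-4, 1)*36)*(((7 - 11) - 9)*(9 + 7)) = ((⅛)*36)*(((7 - 11) - 9)*(9 + 7)) = 9*((-4 - 9)*16)/2 = 9*(-13*16)/2 = (9/2)*(-208) = -936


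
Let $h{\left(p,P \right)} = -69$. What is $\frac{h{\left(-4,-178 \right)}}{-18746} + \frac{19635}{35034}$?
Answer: $\frac{30874588}{54728947} \approx 0.56414$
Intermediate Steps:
$\frac{h{\left(-4,-178 \right)}}{-18746} + \frac{19635}{35034} = - \frac{69}{-18746} + \frac{19635}{35034} = \left(-69\right) \left(- \frac{1}{18746}\right) + 19635 \cdot \frac{1}{35034} = \frac{69}{18746} + \frac{6545}{11678} = \frac{30874588}{54728947}$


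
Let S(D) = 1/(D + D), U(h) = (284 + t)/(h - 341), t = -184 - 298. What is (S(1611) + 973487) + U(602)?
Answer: 90960607451/93438 ≈ 9.7349e+5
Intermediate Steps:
t = -482
U(h) = -198/(-341 + h) (U(h) = (284 - 482)/(h - 341) = -198/(-341 + h))
S(D) = 1/(2*D)
(S(1611) + 973487) + U(602) = ((1/2)/1611 + 973487) - 198/(-341 + 602) = ((1/2)*(1/1611) + 973487) - 198/261 = (1/3222 + 973487) - 198*1/261 = 3136575115/3222 - 22/29 = 90960607451/93438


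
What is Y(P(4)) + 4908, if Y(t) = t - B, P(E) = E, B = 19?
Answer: 4893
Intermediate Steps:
Y(t) = -19 + t (Y(t) = t - 1*19 = t - 19 = -19 + t)
Y(P(4)) + 4908 = (-19 + 4) + 4908 = -15 + 4908 = 4893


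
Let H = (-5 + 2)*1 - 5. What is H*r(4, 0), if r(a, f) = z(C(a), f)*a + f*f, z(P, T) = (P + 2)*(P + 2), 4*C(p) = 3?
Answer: -242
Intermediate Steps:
C(p) = 3/4 (C(p) = (1/4)*3 = 3/4)
z(P, T) = (2 + P)**2 (z(P, T) = (2 + P)*(2 + P) = (2 + P)**2)
H = -8 (H = -3*1 - 5 = -3 - 5 = -8)
r(a, f) = f**2 + 121*a/16 (r(a, f) = (2 + 3/4)**2*a + f*f = (11/4)**2*a + f**2 = 121*a/16 + f**2 = f**2 + 121*a/16)
H*r(4, 0) = -8*(0**2 + (121/16)*4) = -8*(0 + 121/4) = -8*121/4 = -242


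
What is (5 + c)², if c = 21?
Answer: 676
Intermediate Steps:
(5 + c)² = (5 + 21)² = 26² = 676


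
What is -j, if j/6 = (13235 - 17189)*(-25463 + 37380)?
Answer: 282718908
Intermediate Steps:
j = -282718908 (j = 6*((13235 - 17189)*(-25463 + 37380)) = 6*(-3954*11917) = 6*(-47119818) = -282718908)
-j = -1*(-282718908) = 282718908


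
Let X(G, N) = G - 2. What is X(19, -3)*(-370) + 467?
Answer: -5823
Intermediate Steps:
X(G, N) = -2 + G
X(19, -3)*(-370) + 467 = (-2 + 19)*(-370) + 467 = 17*(-370) + 467 = -6290 + 467 = -5823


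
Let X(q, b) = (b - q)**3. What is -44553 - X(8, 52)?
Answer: -129737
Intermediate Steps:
-44553 - X(8, 52) = -44553 - (52 - 1*8)**3 = -44553 - (52 - 8)**3 = -44553 - 1*44**3 = -44553 - 1*85184 = -44553 - 85184 = -129737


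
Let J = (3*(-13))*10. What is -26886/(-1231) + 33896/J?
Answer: -15620218/240045 ≈ -65.072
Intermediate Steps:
J = -390 (J = -39*10 = -390)
-26886/(-1231) + 33896/J = -26886/(-1231) + 33896/(-390) = -26886*(-1/1231) + 33896*(-1/390) = 26886/1231 - 16948/195 = -15620218/240045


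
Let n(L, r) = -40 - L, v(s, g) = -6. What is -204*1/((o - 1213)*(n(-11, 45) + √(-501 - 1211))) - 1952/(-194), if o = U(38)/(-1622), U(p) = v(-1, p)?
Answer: 204228925729/20301196445 - 55148*I*√107/209290685 ≈ 10.06 - 0.0027257*I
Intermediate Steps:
U(p) = -6
o = 3/811 (o = -6/(-1622) = -6*(-1/1622) = 3/811 ≈ 0.0036991)
-204*1/((o - 1213)*(n(-11, 45) + √(-501 - 1211))) - 1952/(-194) = -204*1/((3/811 - 1213)*((-40 - 1*(-11)) + √(-501 - 1211))) - 1952/(-194) = -204*(-811/(983740*((-40 + 11) + √(-1712)))) - 1952*(-1/194) = -204*(-811/(983740*(-29 + 4*I*√107))) + 976/97 = -204/(28528460/811 - 3934960*I*√107/811) + 976/97 = 976/97 - 204/(28528460/811 - 3934960*I*√107/811)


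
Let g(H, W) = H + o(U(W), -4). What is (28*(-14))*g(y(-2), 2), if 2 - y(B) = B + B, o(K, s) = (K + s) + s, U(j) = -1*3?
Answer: 1960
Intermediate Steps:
U(j) = -3
o(K, s) = K + 2*s
y(B) = 2 - 2*B (y(B) = 2 - (B + B) = 2 - 2*B)
g(H, W) = -11 + H (g(H, W) = H + (-3 + 2*(-4)) = H + (-3 - 8) = H - 11 = -11 + H)
(28*(-14))*g(y(-2), 2) = (28*(-14))*(-11 + (2 - 2*(-2))) = -392*(-11 + (2 + 4)) = -392*(-11 + 6) = -392*(-5) = 1960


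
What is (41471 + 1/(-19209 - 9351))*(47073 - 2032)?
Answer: 53347090037119/28560 ≈ 1.8679e+9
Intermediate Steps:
(41471 + 1/(-19209 - 9351))*(47073 - 2032) = (41471 + 1/(-28560))*45041 = (41471 - 1/28560)*45041 = (1184411759/28560)*45041 = 53347090037119/28560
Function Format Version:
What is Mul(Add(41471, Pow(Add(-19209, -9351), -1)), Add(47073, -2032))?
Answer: Rational(53347090037119, 28560) ≈ 1.8679e+9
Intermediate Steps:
Mul(Add(41471, Pow(Add(-19209, -9351), -1)), Add(47073, -2032)) = Mul(Add(41471, Pow(-28560, -1)), 45041) = Mul(Add(41471, Rational(-1, 28560)), 45041) = Mul(Rational(1184411759, 28560), 45041) = Rational(53347090037119, 28560)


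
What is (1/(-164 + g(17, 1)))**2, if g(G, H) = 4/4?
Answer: 1/26569 ≈ 3.7638e-5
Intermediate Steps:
g(G, H) = 1 (g(G, H) = 4*(1/4) = 1)
(1/(-164 + g(17, 1)))**2 = (1/(-164 + 1))**2 = (1/(-163))**2 = (-1/163)**2 = 1/26569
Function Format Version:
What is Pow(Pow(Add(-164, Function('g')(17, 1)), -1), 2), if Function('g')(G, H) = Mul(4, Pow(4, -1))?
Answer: Rational(1, 26569) ≈ 3.7638e-5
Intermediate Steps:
Function('g')(G, H) = 1 (Function('g')(G, H) = Mul(4, Rational(1, 4)) = 1)
Pow(Pow(Add(-164, Function('g')(17, 1)), -1), 2) = Pow(Pow(Add(-164, 1), -1), 2) = Pow(Pow(-163, -1), 2) = Pow(Rational(-1, 163), 2) = Rational(1, 26569)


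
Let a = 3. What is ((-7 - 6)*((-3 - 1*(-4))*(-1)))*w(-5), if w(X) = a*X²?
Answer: 975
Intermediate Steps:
w(X) = 3*X²
((-7 - 6)*((-3 - 1*(-4))*(-1)))*w(-5) = ((-7 - 6)*((-3 - 1*(-4))*(-1)))*(3*(-5)²) = (-13*(-3 + 4)*(-1))*(3*25) = -13*(-1)*75 = 13*75 = 975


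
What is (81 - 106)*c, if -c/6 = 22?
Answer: 3300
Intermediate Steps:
c = -132 (c = -6*22 = -132)
(81 - 106)*c = (81 - 106)*(-132) = -25*(-132) = 3300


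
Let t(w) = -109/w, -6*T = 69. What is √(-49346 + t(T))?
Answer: 2*I*√6524755/23 ≈ 222.12*I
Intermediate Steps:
T = -23/2 (T = -⅙*69 = -23/2 ≈ -11.500)
√(-49346 + t(T)) = √(-49346 - 109/(-23/2)) = √(-49346 - 109*(-2/23)) = √(-49346 + 218/23) = √(-1134740/23) = 2*I*√6524755/23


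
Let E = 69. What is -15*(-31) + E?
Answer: 534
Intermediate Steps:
-15*(-31) + E = -15*(-31) + 69 = 465 + 69 = 534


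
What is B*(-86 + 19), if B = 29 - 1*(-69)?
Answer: -6566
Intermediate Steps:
B = 98 (B = 29 + 69 = 98)
B*(-86 + 19) = 98*(-86 + 19) = 98*(-67) = -6566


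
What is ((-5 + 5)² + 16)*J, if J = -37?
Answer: -592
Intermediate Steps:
((-5 + 5)² + 16)*J = ((-5 + 5)² + 16)*(-37) = (0² + 16)*(-37) = (0 + 16)*(-37) = 16*(-37) = -592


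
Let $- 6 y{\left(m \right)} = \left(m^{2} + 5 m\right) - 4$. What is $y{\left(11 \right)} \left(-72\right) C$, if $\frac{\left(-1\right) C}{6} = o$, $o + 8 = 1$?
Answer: $86688$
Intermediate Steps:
$y{\left(m \right)} = \frac{2}{3} - \frac{5 m}{6} - \frac{m^{2}}{6}$ ($y{\left(m \right)} = - \frac{\left(m^{2} + 5 m\right) - 4}{6} = - \frac{-4 + m^{2} + 5 m}{6} = \frac{2}{3} - \frac{5 m}{6} - \frac{m^{2}}{6}$)
$o = -7$ ($o = -8 + 1 = -7$)
$C = 42$ ($C = \left(-6\right) \left(-7\right) = 42$)
$y{\left(11 \right)} \left(-72\right) C = \left(\frac{2}{3} - \frac{55}{6} - \frac{11^{2}}{6}\right) \left(-72\right) 42 = \left(\frac{2}{3} - \frac{55}{6} - \frac{121}{6}\right) \left(-72\right) 42 = \left(- \frac{86}{3}\right) \left(-72\right) 42 = 2064 \cdot 42 = 86688$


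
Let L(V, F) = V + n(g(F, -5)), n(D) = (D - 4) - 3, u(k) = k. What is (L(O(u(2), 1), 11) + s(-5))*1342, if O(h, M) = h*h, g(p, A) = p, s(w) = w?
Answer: 4026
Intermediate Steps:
n(D) = -7 + D (n(D) = (-4 + D) - 3 = -7 + D)
O(h, M) = h**2
L(V, F) = -7 + F + V (L(V, F) = V + (-7 + F) = -7 + F + V)
(L(O(u(2), 1), 11) + s(-5))*1342 = ((-7 + 11 + 2**2) - 5)*1342 = ((-7 + 11 + 4) - 5)*1342 = (8 - 5)*1342 = 3*1342 = 4026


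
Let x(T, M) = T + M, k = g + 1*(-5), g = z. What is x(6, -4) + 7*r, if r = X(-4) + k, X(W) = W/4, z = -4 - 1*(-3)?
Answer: -47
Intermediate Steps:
z = -1 (z = -4 + 3 = -1)
g = -1
X(W) = W/4 (X(W) = W*(¼) = W/4)
k = -6 (k = -1 + 1*(-5) = -1 - 5 = -6)
x(T, M) = M + T
r = -7 (r = (¼)*(-4) - 6 = -1 - 6 = -7)
x(6, -4) + 7*r = (-4 + 6) + 7*(-7) = 2 - 49 = -47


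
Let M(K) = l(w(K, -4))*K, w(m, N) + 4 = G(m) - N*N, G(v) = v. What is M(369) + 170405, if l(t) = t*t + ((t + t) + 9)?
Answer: 45375857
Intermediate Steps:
w(m, N) = -4 + m - N² (w(m, N) = -4 + (m - N*N) = -4 + (m - N²) = -4 + m - N²)
l(t) = 9 + t² + 2*t (l(t) = t² + (2*t + 9) = t² + (9 + 2*t) = 9 + t² + 2*t)
M(K) = K*(-31 + (-20 + K)² + 2*K) (M(K) = (9 + (-4 + K - 1*(-4)²)² + 2*(-4 + K - 1*(-4)²))*K = (9 + (-4 + K - 1*16)² + 2*(-4 + K - 1*16))*K = (9 + (-4 + K - 16)² + 2*(-4 + K - 16))*K = (9 + (-20 + K)² + 2*(-20 + K))*K = (9 + (-20 + K)² + (-40 + 2*K))*K = (-31 + (-20 + K)² + 2*K)*K = K*(-31 + (-20 + K)² + 2*K))
M(369) + 170405 = 369*(369 + 369² - 38*369) + 170405 = 369*(369 + 136161 - 14022) + 170405 = 369*122508 + 170405 = 45205452 + 170405 = 45375857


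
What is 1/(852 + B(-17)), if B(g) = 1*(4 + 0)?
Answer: 1/856 ≈ 0.0011682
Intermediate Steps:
B(g) = 4 (B(g) = 1*4 = 4)
1/(852 + B(-17)) = 1/(852 + 4) = 1/856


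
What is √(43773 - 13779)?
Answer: √29994 ≈ 173.19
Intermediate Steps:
√(43773 - 13779) = √29994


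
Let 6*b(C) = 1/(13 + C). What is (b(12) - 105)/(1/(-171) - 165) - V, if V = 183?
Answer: -257278707/1410800 ≈ -182.36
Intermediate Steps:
b(C) = 1/(6*(13 + C))
(b(12) - 105)/(1/(-171) - 165) - V = (1/(6*(13 + 12)) - 105)/(1/(-171) - 165) - 1*183 = ((1/6)/25 - 105)/(-1/171 - 165) - 183 = ((1/6)*(1/25) - 105)/(-28216/171) - 183 = (1/150 - 105)*(-171/28216) - 183 = -15749/150*(-171/28216) - 183 = 897693/1410800 - 183 = -257278707/1410800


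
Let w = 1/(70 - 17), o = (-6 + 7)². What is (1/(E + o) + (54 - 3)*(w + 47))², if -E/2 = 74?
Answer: 349034722665841/60699681 ≈ 5.7502e+6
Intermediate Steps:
E = -148 (E = -2*74 = -148)
o = 1 (o = 1² = 1)
w = 1/53 ≈ 0.018868
(1/(E + o) + (54 - 3)*(w + 47))² = (1/(-148 + 1) + (54 - 3)*(1/53 + 47))² = (1/(-147) + 51*(2492/53))² = (-1/147 + 127092/53)² = (18682471/7791)² = 349034722665841/60699681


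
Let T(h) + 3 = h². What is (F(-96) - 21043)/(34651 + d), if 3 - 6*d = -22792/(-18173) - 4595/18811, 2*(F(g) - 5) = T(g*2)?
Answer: -341852303/4542909890 ≈ -0.075250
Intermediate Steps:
T(h) = -3 + h²
F(g) = 7/2 + 2*g² (F(g) = 5 + (-3 + (g*2)²)/2 = 5 + (-3 + (2*g)²)/2 = 5 + (-3 + 4*g²)/2 = 5 + (-3/2 + 2*g²) = 7/2 + 2*g²)
d = 113386922/341852303 (d = ½ - (-22792/(-18173) - 4595/18811)/6 = ½ - (-22792*(-1/18173) - 4595*1/18811)/6 = ½ - (22792/18173 - 4595/18811)/6 = ½ - ⅙*345235377/341852303 = ½ - 115078459/683704606 = 113386922/341852303 ≈ 0.33168)
(F(-96) - 21043)/(34651 + d) = ((7/2 + 2*(-96)²) - 21043)/(34651 + 113386922/341852303) = ((7/2 + 2*9216) - 21043)/(11845637538175/341852303) = ((7/2 + 18432) - 21043)*(341852303/11845637538175) = (36871/2 - 21043)*(341852303/11845637538175) = -5215/2*341852303/11845637538175 = -341852303/4542909890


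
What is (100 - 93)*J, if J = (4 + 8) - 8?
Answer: 28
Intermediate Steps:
J = 4 (J = 12 - 8 = 4)
(100 - 93)*J = (100 - 93)*4 = 7*4 = 28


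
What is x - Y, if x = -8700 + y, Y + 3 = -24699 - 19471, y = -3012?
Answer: 32461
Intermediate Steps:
Y = -44173 (Y = -3 + (-24699 - 19471) = -3 - 44170 = -44173)
x = -11712 (x = -8700 - 3012 = -11712)
x - Y = -11712 - 1*(-44173) = -11712 + 44173 = 32461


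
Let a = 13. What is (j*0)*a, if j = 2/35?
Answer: 0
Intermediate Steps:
j = 2/35 (j = 2*(1/35) = 2/35 ≈ 0.057143)
(j*0)*a = ((2/35)*0)*13 = 0*13 = 0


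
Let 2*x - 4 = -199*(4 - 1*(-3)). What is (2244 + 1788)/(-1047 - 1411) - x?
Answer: 1703049/2458 ≈ 692.86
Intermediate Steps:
x = -1389/2 (x = 2 + (-199*(4 - 1*(-3)))/2 = 2 + (-199*(4 + 3))/2 = 2 + (-199*7)/2 = 2 + (½)*(-1393) = 2 - 1393/2 = -1389/2 ≈ -694.50)
(2244 + 1788)/(-1047 - 1411) - x = (2244 + 1788)/(-1047 - 1411) - 1*(-1389/2) = 4032/(-2458) + 1389/2 = 4032*(-1/2458) + 1389/2 = -2016/1229 + 1389/2 = 1703049/2458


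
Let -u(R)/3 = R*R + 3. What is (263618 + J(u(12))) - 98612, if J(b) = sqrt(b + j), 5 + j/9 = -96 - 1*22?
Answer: 165006 + 6*I*sqrt(43) ≈ 1.6501e+5 + 39.345*I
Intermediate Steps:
u(R) = -9 - 3*R**2 (u(R) = -3*(R*R + 3) = -3*(R**2 + 3) = -3*(3 + R**2) = -9 - 3*R**2)
j = -1107 (j = -45 + 9*(-96 - 1*22) = -45 + 9*(-96 - 22) = -45 + 9*(-118) = -45 - 1062 = -1107)
J(b) = sqrt(-1107 + b) (J(b) = sqrt(b - 1107) = sqrt(-1107 + b))
(263618 + J(u(12))) - 98612 = (263618 + sqrt(-1107 + (-9 - 3*12**2))) - 98612 = (263618 + sqrt(-1107 + (-9 - 3*144))) - 98612 = (263618 + sqrt(-1107 + (-9 - 432))) - 98612 = (263618 + sqrt(-1107 - 441)) - 98612 = (263618 + sqrt(-1548)) - 98612 = (263618 + 6*I*sqrt(43)) - 98612 = 165006 + 6*I*sqrt(43)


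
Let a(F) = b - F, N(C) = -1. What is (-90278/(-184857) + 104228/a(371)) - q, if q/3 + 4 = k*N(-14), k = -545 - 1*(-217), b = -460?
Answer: -56169056234/51205389 ≈ -1096.9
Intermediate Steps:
a(F) = -460 - F
k = -328 (k = -545 + 217 = -328)
q = 972 (q = -12 + 3*(-328*(-1)) = -12 + 3*328 = -12 + 984 = 972)
(-90278/(-184857) + 104228/a(371)) - q = (-90278/(-184857) + 104228/(-460 - 1*371)) - 1*972 = (-90278*(-1/184857) + 104228/(-460 - 371)) - 972 = (90278/184857 + 104228/(-831)) - 972 = (90278/184857 + 104228*(-1/831)) - 972 = (90278/184857 - 104228/831) - 972 = -6397418126/51205389 - 972 = -56169056234/51205389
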